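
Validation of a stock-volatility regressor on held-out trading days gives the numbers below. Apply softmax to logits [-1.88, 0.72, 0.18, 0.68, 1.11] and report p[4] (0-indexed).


Exponentials: e^-1.88=0.1526, e^0.72=2.0544, e^0.18=1.1972, e^0.68=1.9739, e^1.11=3.0344
Sum = 8.4125
Softmax = [0.0181, 0.2442, 0.1423, 0.2346, 0.3607]
p[4] = 3.0344/8.4125 = 0.3607

0.3607


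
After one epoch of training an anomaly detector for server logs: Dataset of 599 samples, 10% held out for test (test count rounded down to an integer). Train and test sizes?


Test = ⌊599·10/100⌋ = 59
Train = 599 - 59 = 540

Train: 540, Test: 59


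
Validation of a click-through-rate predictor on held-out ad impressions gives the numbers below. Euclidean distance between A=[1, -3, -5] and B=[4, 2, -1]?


d = √((1-4)² + (-3-2)² + (-5+ 1)²)
  = √(9 + 25 + 16)
  = √50 = 7.0711

7.0711


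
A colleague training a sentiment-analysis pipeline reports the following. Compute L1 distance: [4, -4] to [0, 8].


d = |4-0| + |-4-8|
  = 4 + 12
  = 16

16


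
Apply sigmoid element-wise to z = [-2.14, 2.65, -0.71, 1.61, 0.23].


σ(-2.14) = 1/(1+e^2.14) = 0.1053
σ(2.65) = 1/(1+e^-2.65) = 0.934
σ(-0.71) = 1/(1+e^0.71) = 0.3296
σ(1.61) = 1/(1+e^-1.61) = 0.8334
σ(0.23) = 1/(1+e^-0.23) = 0.5572
result = [0.1053, 0.934, 0.3296, 0.8334, 0.5572]

[0.1053, 0.934, 0.3296, 0.8334, 0.5572]


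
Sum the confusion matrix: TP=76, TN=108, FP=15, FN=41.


Total = TP + TN + FP + FN
= 76 + 108 + 15 + 41
= 240
(Predicted positive: 91, predicted negative: 149)

240


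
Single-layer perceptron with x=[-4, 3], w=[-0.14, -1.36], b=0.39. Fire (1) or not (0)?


z = (-4)·(-0.14) + (3)·(-1.36) + 0.39
  = -3.13
step(z) = 0 (z<0)

0


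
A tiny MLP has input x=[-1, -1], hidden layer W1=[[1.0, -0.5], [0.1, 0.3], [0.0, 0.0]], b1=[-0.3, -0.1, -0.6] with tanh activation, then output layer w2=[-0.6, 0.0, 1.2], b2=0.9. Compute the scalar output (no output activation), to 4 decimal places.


z1[0] = (1.0)·(-1) + (-0.5)·(-1) - 0.3 = -0.8
z1[1] = (0.1)·(-1) + (0.3)·(-1) - 0.1 = -0.5
z1[2] = (0.0)·(-1) + (0.0)·(-1) - 0.6 = -0.6
h = tanh(z1) = [-0.664, -0.4621, -0.537]
output = (-0.6)·(-0.664) + (0.0)·(-0.4621) + (1.2)·(-0.537) + 0.9 = 0.654

0.654


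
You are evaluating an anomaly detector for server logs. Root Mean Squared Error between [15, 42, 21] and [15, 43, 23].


MSE = 5/3 = 1.6667
RMSE = √(5/3) = 1.291

1.291


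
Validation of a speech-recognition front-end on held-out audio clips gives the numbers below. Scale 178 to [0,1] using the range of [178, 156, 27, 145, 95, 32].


min=27, max=178
(178-27)/(178-27) = 151/151 = 1.0

1.0


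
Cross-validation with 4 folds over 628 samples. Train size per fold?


Fold size = 628/4 = 157
Training per fold = 628 - 157 = 471

471


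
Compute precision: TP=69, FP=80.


Precision = TP/(TP+FP)
= 69/(69+80)
= 69/149 = 46.31%

46.31%


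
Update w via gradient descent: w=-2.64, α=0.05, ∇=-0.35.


w_new = w - α·∇
= -2.64 - 0.05·-0.35
= -2.64 + 0.0175
= -2.6225

-2.6225


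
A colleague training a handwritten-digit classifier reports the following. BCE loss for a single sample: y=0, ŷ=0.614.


BCE = -[y·ln(p) + (1-y)·ln(1-p)]
= -0 - 1·ln(1-0.614)
= -ln(0.386) = 0.9519

0.9519


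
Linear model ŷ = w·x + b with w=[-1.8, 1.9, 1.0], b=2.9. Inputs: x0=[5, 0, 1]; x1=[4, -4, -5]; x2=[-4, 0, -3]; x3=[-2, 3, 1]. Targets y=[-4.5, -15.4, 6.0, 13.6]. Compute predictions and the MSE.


ŷ0 = (-1.8)·(5) + (1.9)·(0) + (1.0)·(1) + 2.9 = -5.1
ŷ1 = (-1.8)·(4) + (1.9)·(-4) + (1.0)·(-5) + 2.9 = -16.9
ŷ2 = (-1.8)·(-4) + (1.9)·(0) + (1.0)·(-3) + 2.9 = 7.1
ŷ3 = (-1.8)·(-2) + (1.9)·(3) + (1.0)·(1) + 2.9 = 13.2
errors² = [0.36, 2.25, 1.21, 0.16]
MSE = 3.9800/4 = 0.995

0.995


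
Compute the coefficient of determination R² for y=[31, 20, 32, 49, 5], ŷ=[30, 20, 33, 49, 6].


ȳ = 27.4
SS_res = Σ(y-ŷ)² = 3
SS_tot = Σ(y-ȳ)² = 1057.2
R² = 1 - SS_res/SS_tot = 1 - 0.0028 = 0.9972

0.9972


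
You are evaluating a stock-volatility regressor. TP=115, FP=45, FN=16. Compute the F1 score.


Precision = 115/160 = 0.7188
Recall = 115/131 = 0.8779
F1 = 2·P·R/(P+R) = 2·TP/(2·TP+FP+FN) = 230/(230+45+16) = 230/291 = 0.7904

0.7904


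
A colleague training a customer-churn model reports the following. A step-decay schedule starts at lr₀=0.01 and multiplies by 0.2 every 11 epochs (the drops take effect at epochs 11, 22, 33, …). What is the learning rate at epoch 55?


n_drops = ⌊55/11⌋ = 5
lr = 0.01·0.2^5 = 0.01·0.00032 = 0.0000032

0.0000032


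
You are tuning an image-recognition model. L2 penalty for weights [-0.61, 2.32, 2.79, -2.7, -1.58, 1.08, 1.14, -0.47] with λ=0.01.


‖w‖₂² = (-0.61)² + (2.32)² + (2.79)² + (-2.7)² + (-1.58)² + (1.08)² + (1.14)² + (-0.47)²
     = 0.3721 + 5.3824 + 7.7841 + 7.29 + 2.4964 + 1.1664 + 1.2996 + 0.2209
     = 26.0119
λ·‖w‖₂² = 0.01·26.0119 = 0.260119

0.260119


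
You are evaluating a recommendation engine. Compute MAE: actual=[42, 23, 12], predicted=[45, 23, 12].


Absolute errors: |42-45|=3, |23-23|=0, |12-12|=0
Sum = 3
MAE = 3/3 = 1

1


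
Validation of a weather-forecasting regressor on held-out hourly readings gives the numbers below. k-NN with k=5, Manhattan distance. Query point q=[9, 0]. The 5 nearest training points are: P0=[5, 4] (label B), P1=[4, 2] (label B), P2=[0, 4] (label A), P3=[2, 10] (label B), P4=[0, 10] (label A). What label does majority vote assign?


d(q,P0) = 8  (label B)
d(q,P1) = 7  (label B)
d(q,P2) = 13  (label A)
d(q,P3) = 17  (label B)
d(q,P4) = 19  (label A)
Votes: A=2, B=3
Majority → B

B


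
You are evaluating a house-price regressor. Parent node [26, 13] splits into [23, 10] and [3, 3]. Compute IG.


Parent = [26, 13], H_parent = 0.9183
H_left = 0.885 (n=33), H_right = 1 (n=6)
H_children = (33/39)·0.885 + (6/39)·1 = 0.9027
IG = 0.9183 - 0.9027 = 0.0156

0.0156


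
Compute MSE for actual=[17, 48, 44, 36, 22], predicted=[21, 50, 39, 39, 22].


Squared errors: (17-21)²=16, (48-50)²=4, (44-39)²=25, (36-39)²=9, (22-22)²=0
Sum = 54
MSE = 54/5 = 54/5

54/5


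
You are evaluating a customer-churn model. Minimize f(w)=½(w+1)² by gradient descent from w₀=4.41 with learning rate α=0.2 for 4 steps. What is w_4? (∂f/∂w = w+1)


step 1: grad = 4.41+1 = 5.41; w = 4.41 - 0.2·(5.41) = 3.328
step 2: grad = 3.328+1 = 4.328; w = 3.328 - 0.2·(4.328) = 2.4624
step 3: grad = 2.4624+1 = 3.4624; w = 2.4624 - 0.2·(3.4624) = 1.76992
step 4: grad = 1.76992+1 = 2.76992; w = 1.76992 - 0.2·(2.76992) = 1.215936

1.215936


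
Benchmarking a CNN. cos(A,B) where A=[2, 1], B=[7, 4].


A·B = 2·7 + 1·4 = 18
‖A‖ = √5 = 2.2361, ‖B‖ = √65 = 8.0623
cos = 18/(√5·√65) = 18/√325 = 0.9985

0.9985


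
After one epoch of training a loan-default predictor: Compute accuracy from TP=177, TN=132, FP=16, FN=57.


Accuracy = (TP+TN)/(TP+TN+FP+FN)
= (177+132)/(382)
= 309/382 = 80.89%

80.89%


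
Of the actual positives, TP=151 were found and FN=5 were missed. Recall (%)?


Recall = TP/(TP+FN)
= 151/(151+5)
= 151/156 = 96.79%

96.79%


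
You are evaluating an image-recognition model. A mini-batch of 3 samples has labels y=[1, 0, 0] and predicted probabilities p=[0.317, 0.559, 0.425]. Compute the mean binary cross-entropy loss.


L[0] = -ln(0.317) = 1.1489
L[1] = -ln(1-0.559) = -ln(0.441) = 0.8187
L[2] = -ln(1-0.425) = -ln(0.575) = 0.5534
mean = (1.1489 + 0.8187 + 0.5534)/3 = 0.8403

0.8403


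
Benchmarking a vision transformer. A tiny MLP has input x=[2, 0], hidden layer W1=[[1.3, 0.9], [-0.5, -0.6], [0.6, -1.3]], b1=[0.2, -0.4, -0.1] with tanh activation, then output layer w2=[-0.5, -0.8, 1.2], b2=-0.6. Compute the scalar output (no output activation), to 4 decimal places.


z1[0] = (1.3)·(2) + (0.9)·(0) + 0.2 = 2.8
z1[1] = (-0.5)·(2) + (-0.6)·(0) - 0.4 = -1.4
z1[2] = (0.6)·(2) + (-1.3)·(0) - 0.1 = 1.1
h = tanh(z1) = [0.9926, -0.8854, 0.8005]
output = (-0.5)·(0.9926) + (-0.8)·(-0.8854) + (1.2)·(0.8005) - 0.6 = 0.5726

0.5726


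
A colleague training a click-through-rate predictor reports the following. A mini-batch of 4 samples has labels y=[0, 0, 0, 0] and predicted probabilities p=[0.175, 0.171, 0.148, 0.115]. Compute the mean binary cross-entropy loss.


L[0] = -ln(1-0.175) = -ln(0.825) = 0.1924
L[1] = -ln(1-0.171) = -ln(0.829) = 0.1875
L[2] = -ln(1-0.148) = -ln(0.852) = 0.1602
L[3] = -ln(1-0.115) = -ln(0.885) = 0.1222
mean = (0.1924 + 0.1875 + 0.1602 + 0.1222)/4 = 0.1656

0.1656


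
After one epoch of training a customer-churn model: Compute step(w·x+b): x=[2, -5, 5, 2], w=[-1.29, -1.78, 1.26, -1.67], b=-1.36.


z = (2)·(-1.29) + (-5)·(-1.78) + (5)·(1.26) + (2)·(-1.67) - 1.36
  = 7.92
step(z) = 1 (z≥0)

1


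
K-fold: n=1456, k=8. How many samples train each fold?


Fold size = 1456/8 = 182
Training per fold = 1456 - 182 = 1274

1274


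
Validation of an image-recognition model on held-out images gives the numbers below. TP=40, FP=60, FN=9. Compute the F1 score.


Precision = 40/100 = 0.4
Recall = 40/49 = 0.8163
F1 = 2·P·R/(P+R) = 2·TP/(2·TP+FP+FN) = 80/(80+60+9) = 80/149 = 0.5369

0.5369


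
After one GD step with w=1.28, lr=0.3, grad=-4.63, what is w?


w_new = w - α·∇
= 1.28 - 0.3·-4.63
= 1.28 + 1.389
= 2.669

2.669


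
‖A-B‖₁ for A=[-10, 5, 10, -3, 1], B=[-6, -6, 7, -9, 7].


d = |-10+ 6| + |5+ 6| + |10-7| + |-3+ 9| + |1-7|
  = 4 + 11 + 3 + 6 + 6
  = 30

30


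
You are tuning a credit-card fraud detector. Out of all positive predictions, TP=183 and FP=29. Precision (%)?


Precision = TP/(TP+FP)
= 183/(183+29)
= 183/212 = 86.32%

86.32%


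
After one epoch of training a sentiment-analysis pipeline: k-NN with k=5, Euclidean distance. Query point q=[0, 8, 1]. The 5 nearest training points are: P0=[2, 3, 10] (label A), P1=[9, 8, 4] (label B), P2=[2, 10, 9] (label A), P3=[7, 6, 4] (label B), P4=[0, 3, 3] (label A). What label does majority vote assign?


d(q,P0) = 10.4881  (label A)
d(q,P1) = 9.4868  (label B)
d(q,P2) = 8.4853  (label A)
d(q,P3) = 7.874  (label B)
d(q,P4) = 5.3852  (label A)
Votes: A=3, B=2
Majority → A

A


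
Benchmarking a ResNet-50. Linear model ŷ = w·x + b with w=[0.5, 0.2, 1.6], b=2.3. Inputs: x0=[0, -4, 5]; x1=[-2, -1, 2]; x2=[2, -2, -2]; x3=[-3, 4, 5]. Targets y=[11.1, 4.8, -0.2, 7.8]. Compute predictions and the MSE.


ŷ0 = (0.5)·(0) + (0.2)·(-4) + (1.6)·(5) + 2.3 = 9.5
ŷ1 = (0.5)·(-2) + (0.2)·(-1) + (1.6)·(2) + 2.3 = 4.3
ŷ2 = (0.5)·(2) + (0.2)·(-2) + (1.6)·(-2) + 2.3 = -0.3
ŷ3 = (0.5)·(-3) + (0.2)·(4) + (1.6)·(5) + 2.3 = 9.6
errors² = [2.56, 0.25, 0.01, 3.24]
MSE = 6.0600/4 = 1.515

1.515


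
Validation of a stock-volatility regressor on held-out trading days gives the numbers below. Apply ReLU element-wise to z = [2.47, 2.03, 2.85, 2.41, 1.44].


ReLU(2.47) = max(0, 2.47) = 2.47
ReLU(2.03) = max(0, 2.03) = 2.03
ReLU(2.85) = max(0, 2.85) = 2.85
ReLU(2.41) = max(0, 2.41) = 2.41
ReLU(1.44) = max(0, 1.44) = 1.44
result = [2.47, 2.03, 2.85, 2.41, 1.44]

[2.47, 2.03, 2.85, 2.41, 1.44]


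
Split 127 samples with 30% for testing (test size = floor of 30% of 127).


Test = ⌊127·30/100⌋ = 38
Train = 127 - 38 = 89

Train: 89, Test: 38


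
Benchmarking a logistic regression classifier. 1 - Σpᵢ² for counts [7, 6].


Probabilities: [7/13, 6/13] ≈ [0.5385, 0.4615]
Σpᵢ² = (49 + 36)/13² = 85/169
Gini = 1 - Σpᵢ² = 1 - 85/169 = 0.497

0.497


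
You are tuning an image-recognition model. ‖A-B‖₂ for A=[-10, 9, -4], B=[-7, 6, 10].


d = √((-10+ 7)² + (9-6)² + (-4-10)²)
  = √(9 + 9 + 196)
  = √214 = 14.6287

14.6287


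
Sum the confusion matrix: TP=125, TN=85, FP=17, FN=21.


Total = TP + TN + FP + FN
= 125 + 85 + 17 + 21
= 248
(Predicted positive: 142, predicted negative: 106)

248


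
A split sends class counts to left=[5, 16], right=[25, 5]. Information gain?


Parent = [30, 21], H_parent = 0.9774
H_left = 0.7919 (n=21), H_right = 0.65 (n=30)
H_children = (21/51)·0.7919 + (30/51)·0.65 = 0.7084
IG = 0.9774 - 0.7084 = 0.269

0.269


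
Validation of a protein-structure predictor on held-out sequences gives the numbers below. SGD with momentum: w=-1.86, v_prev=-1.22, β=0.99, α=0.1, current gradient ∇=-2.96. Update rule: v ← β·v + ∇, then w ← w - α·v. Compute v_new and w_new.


v_new = 0.99·-1.22 - 2.96 = -1.2078 - 2.96 = -4.1678
w_new = -1.86 - 0.1·-4.1678 = -1.86 + 0.41678 = -1.44322

v_new=-4.1678, w_new=-1.44322


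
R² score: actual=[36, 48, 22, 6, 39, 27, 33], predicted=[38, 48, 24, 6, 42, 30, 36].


ȳ = 30.1429
SS_res = Σ(y-ŷ)² = 35
SS_tot = Σ(y-ȳ)² = 1098.86
R² = 1 - SS_res/SS_tot = 1 - 0.0319 = 0.9681

0.9681


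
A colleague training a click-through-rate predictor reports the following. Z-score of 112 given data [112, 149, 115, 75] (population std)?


μ = 112.75, σ = 26.1952
z = (112 - 112.75)/26.1952 = -0.0286

-0.0286


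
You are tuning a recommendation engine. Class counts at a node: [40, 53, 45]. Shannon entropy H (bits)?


Probabilities: [40/138, 53/138, 45/138] ≈ [0.2899, 0.3841, 0.3261]
H = -((40/138)·log₂(40/138) + (53/138)·log₂(53/138) + (45/138)·log₂(45/138))
  = 1.5753 bits

1.5753 bits


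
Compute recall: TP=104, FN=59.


Recall = TP/(TP+FN)
= 104/(104+59)
= 104/163 = 63.8%

63.8%


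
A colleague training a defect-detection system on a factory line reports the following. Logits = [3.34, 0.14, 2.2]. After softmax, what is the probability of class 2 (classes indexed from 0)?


Exponentials: e^3.34=28.2191, e^0.14=1.1503, e^2.2=9.025
Sum = 38.3944
Softmax = [0.735, 0.03, 0.2351]
p[2] = 9.025/38.3944 = 0.2351

0.2351


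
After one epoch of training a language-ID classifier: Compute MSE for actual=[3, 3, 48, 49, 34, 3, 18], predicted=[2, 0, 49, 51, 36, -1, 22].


Squared errors: (3-2)²=1, (3-0)²=9, (48-49)²=1, (49-51)²=4, (34-36)²=4, (3+ 1)²=16, (18-22)²=16
Sum = 51
MSE = 51/7 = 51/7

51/7


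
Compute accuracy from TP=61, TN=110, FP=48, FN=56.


Accuracy = (TP+TN)/(TP+TN+FP+FN)
= (61+110)/(275)
= 171/275 = 62.18%

62.18%


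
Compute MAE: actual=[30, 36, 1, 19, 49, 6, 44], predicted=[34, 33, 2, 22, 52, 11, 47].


Absolute errors: |30-34|=4, |36-33|=3, |1-2|=1, |19-22|=3, |49-52|=3, |6-11|=5, |44-47|=3
Sum = 22
MAE = 22/7 = 22/7

22/7


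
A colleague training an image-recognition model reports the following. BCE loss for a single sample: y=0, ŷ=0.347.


BCE = -[y·ln(p) + (1-y)·ln(1-p)]
= -0 - 1·ln(1-0.347)
= -ln(0.653) = 0.4262

0.4262


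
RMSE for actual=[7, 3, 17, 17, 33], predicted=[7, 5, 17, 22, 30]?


MSE = 38/5 = 7.6
RMSE = √(38/5) = 2.7568

2.7568


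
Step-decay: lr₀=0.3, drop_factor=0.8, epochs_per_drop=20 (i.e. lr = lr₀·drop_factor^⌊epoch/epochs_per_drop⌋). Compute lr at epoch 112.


n_drops = ⌊112/20⌋ = 5
lr = 0.3·0.8^5 = 0.3·0.32768 = 0.098304

0.098304


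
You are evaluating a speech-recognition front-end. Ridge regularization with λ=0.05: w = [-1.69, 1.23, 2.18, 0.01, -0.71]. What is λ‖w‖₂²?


‖w‖₂² = (-1.69)² + (1.23)² + (2.18)² + (0.01)² + (-0.71)²
     = 2.8561 + 1.5129 + 4.7524 + 0.0001 + 0.5041
     = 9.6256
λ·‖w‖₂² = 0.05·9.6256 = 0.48128

0.48128


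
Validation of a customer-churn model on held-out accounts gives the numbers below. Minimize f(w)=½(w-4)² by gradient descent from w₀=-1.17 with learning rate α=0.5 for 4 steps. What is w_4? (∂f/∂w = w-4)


step 1: grad = -1.17-4 = -5.17; w = -1.17 - 0.5·(-5.17) = 1.415
step 2: grad = 1.415-4 = -2.585; w = 1.415 - 0.5·(-2.585) = 2.7075
step 3: grad = 2.7075-4 = -1.2925; w = 2.7075 - 0.5·(-1.2925) = 3.35375
step 4: grad = 3.35375-4 = -0.64625; w = 3.35375 - 0.5·(-0.64625) = 3.676875

3.676875


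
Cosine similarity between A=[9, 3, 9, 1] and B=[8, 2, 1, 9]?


A·B = 9·8 + 3·2 + 9·1 + 1·9 = 96
‖A‖ = √172 = 13.1149, ‖B‖ = √150 = 12.2474
cos = 96/(√172·√150) = 96/√25800 = 0.5977

0.5977


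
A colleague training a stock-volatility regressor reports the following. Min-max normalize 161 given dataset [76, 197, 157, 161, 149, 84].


min=76, max=197
(161-76)/(197-76) = 85/121 = 0.7025

0.7025


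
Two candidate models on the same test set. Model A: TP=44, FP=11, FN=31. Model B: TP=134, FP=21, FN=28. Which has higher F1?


Model A: P=44/55=0.8, R=44/75=0.5867, F1=2PR/(P+R)=2TP/(2TP+FP+FN)=88/130=0.6769
Model B: P=134/155=0.8645, R=134/162=0.8272, F1=2PR/(P+R)=2TP/(2TP+FP+FN)=268/317=0.8454
0.6769 < 0.8454 → Model B

Model B


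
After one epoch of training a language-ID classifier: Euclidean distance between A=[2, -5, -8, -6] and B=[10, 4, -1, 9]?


d = √((2-10)² + (-5-4)² + (-8+ 1)² + (-6-9)²)
  = √(64 + 81 + 49 + 225)
  = √419 = 20.4695

20.4695


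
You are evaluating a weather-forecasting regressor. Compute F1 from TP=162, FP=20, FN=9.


Precision = 162/182 = 0.8901
Recall = 162/171 = 0.9474
F1 = 2·P·R/(P+R) = 2·TP/(2·TP+FP+FN) = 324/(324+20+9) = 324/353 = 0.9178

0.9178


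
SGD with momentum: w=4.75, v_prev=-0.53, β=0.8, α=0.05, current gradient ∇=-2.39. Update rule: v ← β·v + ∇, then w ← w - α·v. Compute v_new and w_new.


v_new = 0.8·-0.53 - 2.39 = -0.424 - 2.39 = -2.814
w_new = 4.75 - 0.05·-2.814 = 4.75 + 0.1407 = 4.8907

v_new=-2.814, w_new=4.8907


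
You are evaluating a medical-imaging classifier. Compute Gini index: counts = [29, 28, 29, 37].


Probabilities: [29/123, 28/123, 29/123, 37/123] ≈ [0.2358, 0.2276, 0.2358, 0.3008]
Σpᵢ² = (841 + 784 + 841 + 1369)/123² = 3835/15129
Gini = 1 - Σpᵢ² = 1 - 3835/15129 = 0.7465

0.7465


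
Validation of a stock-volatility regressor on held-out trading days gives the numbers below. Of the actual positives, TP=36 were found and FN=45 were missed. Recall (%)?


Recall = TP/(TP+FN)
= 36/(36+45)
= 36/81 = 44.44%

44.44%


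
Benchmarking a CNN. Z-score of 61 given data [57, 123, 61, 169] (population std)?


μ = 102.5, σ = 46.4624
z = (61 - 102.5)/46.4624 = -0.8932

-0.8932


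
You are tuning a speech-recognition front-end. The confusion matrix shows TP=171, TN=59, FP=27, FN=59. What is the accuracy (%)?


Accuracy = (TP+TN)/(TP+TN+FP+FN)
= (171+59)/(316)
= 230/316 = 72.78%

72.78%


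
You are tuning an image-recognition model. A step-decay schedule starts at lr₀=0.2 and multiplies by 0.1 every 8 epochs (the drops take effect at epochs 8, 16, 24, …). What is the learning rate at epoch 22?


n_drops = ⌊22/8⌋ = 2
lr = 0.2·0.1^2 = 0.2·0.01 = 0.002

0.002


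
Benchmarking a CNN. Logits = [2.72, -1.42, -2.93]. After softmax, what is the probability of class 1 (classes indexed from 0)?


Exponentials: e^2.72=15.1803, e^-1.42=0.2417, e^-2.93=0.0534
Sum = 15.4754
Softmax = [0.9809, 0.0156, 0.0035]
p[1] = 0.2417/15.4754 = 0.0156

0.0156


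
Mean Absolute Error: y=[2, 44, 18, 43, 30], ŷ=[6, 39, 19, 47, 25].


Absolute errors: |2-6|=4, |44-39|=5, |18-19|=1, |43-47|=4, |30-25|=5
Sum = 19
MAE = 19/5 = 19/5

19/5


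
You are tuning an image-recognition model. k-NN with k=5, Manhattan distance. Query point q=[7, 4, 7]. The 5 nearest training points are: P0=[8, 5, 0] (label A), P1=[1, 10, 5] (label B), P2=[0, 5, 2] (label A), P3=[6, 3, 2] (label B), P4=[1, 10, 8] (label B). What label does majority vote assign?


d(q,P0) = 9  (label A)
d(q,P1) = 14  (label B)
d(q,P2) = 13  (label A)
d(q,P3) = 7  (label B)
d(q,P4) = 13  (label B)
Votes: A=2, B=3
Majority → B

B


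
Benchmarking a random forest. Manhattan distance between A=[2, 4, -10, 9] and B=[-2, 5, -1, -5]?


d = |2+ 2| + |4-5| + |-10+ 1| + |9+ 5|
  = 4 + 1 + 9 + 14
  = 28

28


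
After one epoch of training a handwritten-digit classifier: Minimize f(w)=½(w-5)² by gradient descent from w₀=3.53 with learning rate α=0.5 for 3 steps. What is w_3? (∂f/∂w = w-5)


step 1: grad = 3.53-5 = -1.47; w = 3.53 - 0.5·(-1.47) = 4.265
step 2: grad = 4.265-5 = -0.735; w = 4.265 - 0.5·(-0.735) = 4.6325
step 3: grad = 4.6325-5 = -0.3675; w = 4.6325 - 0.5·(-0.3675) = 4.81625

4.81625


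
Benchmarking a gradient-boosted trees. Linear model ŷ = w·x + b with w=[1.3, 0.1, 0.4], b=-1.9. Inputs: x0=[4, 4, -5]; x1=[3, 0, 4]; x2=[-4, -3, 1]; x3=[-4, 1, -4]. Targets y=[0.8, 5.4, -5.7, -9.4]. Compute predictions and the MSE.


ŷ0 = (1.3)·(4) + (0.1)·(4) + (0.4)·(-5) - 1.9 = 1.7
ŷ1 = (1.3)·(3) + (0.1)·(0) + (0.4)·(4) - 1.9 = 3.6
ŷ2 = (1.3)·(-4) + (0.1)·(-3) + (0.4)·(1) - 1.9 = -7.0
ŷ3 = (1.3)·(-4) + (0.1)·(1) + (0.4)·(-4) - 1.9 = -8.6
errors² = [0.81, 3.24, 1.69, 0.64]
MSE = 6.3800/4 = 1.595

1.595


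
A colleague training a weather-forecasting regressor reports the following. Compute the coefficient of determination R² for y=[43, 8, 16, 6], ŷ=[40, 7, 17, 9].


ȳ = 18.25
SS_res = Σ(y-ŷ)² = 20
SS_tot = Σ(y-ȳ)² = 872.75
R² = 1 - SS_res/SS_tot = 1 - 0.0229 = 0.9771

0.9771


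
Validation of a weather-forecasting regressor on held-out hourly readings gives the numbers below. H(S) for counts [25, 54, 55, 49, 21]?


Probabilities: [25/204, 54/204, 55/204, 49/204, 21/204] ≈ [0.1225, 0.2647, 0.2696, 0.2402, 0.1029]
H = -((25/204)·log₂(25/204) + (54/204)·log₂(54/204) + (55/204)·log₂(55/204) + (49/204)·log₂(49/204) + (21/204)·log₂(21/204))
  = 2.2205 bits

2.2205 bits


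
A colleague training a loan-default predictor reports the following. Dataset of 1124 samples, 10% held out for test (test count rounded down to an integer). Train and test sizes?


Test = ⌊1124·10/100⌋ = 112
Train = 1124 - 112 = 1012

Train: 1012, Test: 112


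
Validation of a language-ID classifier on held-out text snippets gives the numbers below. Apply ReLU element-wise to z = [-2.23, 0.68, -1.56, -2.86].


ReLU(-2.23) = max(0, -2.23) = 0.0
ReLU(0.68) = max(0, 0.68) = 0.68
ReLU(-1.56) = max(0, -1.56) = 0.0
ReLU(-2.86) = max(0, -2.86) = 0.0
result = [0.0, 0.68, 0.0, 0.0]

[0.0, 0.68, 0.0, 0.0]


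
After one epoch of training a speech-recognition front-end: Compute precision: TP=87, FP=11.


Precision = TP/(TP+FP)
= 87/(87+11)
= 87/98 = 88.78%

88.78%


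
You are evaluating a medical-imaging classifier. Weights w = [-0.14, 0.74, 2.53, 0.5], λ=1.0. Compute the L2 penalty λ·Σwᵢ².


‖w‖₂² = (-0.14)² + (0.74)² + (2.53)² + (0.5)²
     = 0.0196 + 0.5476 + 6.4009 + 0.25
     = 7.2181
λ·‖w‖₂² = 1.0·7.2181 = 7.2181

7.2181


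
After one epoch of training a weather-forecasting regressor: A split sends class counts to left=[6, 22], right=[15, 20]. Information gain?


Parent = [21, 42], H_parent = 0.9183
H_left = 0.7496 (n=28), H_right = 0.9852 (n=35)
H_children = (28/63)·0.7496 + (35/63)·0.9852 = 0.8805
IG = 0.9183 - 0.8805 = 0.0378

0.0378


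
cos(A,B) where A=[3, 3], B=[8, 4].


A·B = 3·8 + 3·4 = 36
‖A‖ = √18 = 4.2426, ‖B‖ = √80 = 8.9443
cos = 36/(√18·√80) = 36/√1440 = 0.9487

0.9487


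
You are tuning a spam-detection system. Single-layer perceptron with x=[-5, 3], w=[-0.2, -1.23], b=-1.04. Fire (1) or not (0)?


z = (-5)·(-0.2) + (3)·(-1.23) - 1.04
  = -3.73
step(z) = 0 (z<0)

0


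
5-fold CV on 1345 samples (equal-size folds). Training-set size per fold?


Fold size = 1345/5 = 269
Training per fold = 1345 - 269 = 1076

1076


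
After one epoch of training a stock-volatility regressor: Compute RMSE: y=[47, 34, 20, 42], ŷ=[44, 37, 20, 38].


MSE = 34/4 = 8.5
RMSE = √(34/4) = 2.9155

2.9155


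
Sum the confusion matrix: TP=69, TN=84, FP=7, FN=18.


Total = TP + TN + FP + FN
= 69 + 84 + 7 + 18
= 178
(Predicted positive: 76, predicted negative: 102)

178


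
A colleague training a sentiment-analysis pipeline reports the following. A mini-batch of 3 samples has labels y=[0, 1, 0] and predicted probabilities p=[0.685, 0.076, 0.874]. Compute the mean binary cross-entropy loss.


L[0] = -ln(1-0.685) = -ln(0.315) = 1.1552
L[1] = -ln(0.076) = 2.577
L[2] = -ln(1-0.874) = -ln(0.126) = 2.0715
mean = (1.1552 + 2.577 + 2.0715)/3 = 1.9346

1.9346


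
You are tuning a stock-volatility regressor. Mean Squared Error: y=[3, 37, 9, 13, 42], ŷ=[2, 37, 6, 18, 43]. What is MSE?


Squared errors: (3-2)²=1, (37-37)²=0, (9-6)²=9, (13-18)²=25, (42-43)²=1
Sum = 36
MSE = 36/5 = 36/5

36/5


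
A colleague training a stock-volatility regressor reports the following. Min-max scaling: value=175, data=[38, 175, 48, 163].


min=38, max=175
(175-38)/(175-38) = 137/137 = 1.0

1.0


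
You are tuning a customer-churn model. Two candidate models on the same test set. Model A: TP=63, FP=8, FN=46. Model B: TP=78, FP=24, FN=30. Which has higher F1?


Model A: P=63/71=0.8873, R=63/109=0.578, F1=2PR/(P+R)=2TP/(2TP+FP+FN)=126/180=0.7
Model B: P=78/102=0.7647, R=78/108=0.7222, F1=2PR/(P+R)=2TP/(2TP+FP+FN)=156/210=0.7429
0.7 < 0.7429 → Model B

Model B


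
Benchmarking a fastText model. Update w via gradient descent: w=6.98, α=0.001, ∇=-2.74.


w_new = w - α·∇
= 6.98 - 0.001·-2.74
= 6.98 + 0.00274
= 6.98274

6.98274


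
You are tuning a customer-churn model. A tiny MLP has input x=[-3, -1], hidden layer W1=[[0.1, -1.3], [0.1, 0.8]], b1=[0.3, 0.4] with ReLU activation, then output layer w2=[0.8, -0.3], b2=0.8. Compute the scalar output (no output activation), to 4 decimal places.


z1[0] = (0.1)·(-3) + (-1.3)·(-1) + 0.3 = 1.3
z1[1] = (0.1)·(-3) + (0.8)·(-1) + 0.4 = -0.7
h = ReLU(z1) = [1.3, 0.0]
output = (0.8)·(1.3) + (-0.3)·(0.0) + 0.8 = 1.84

1.84


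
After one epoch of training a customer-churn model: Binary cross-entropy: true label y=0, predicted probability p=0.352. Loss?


BCE = -[y·ln(p) + (1-y)·ln(1-p)]
= -0 - 1·ln(1-0.352)
= -ln(0.648) = 0.4339

0.4339


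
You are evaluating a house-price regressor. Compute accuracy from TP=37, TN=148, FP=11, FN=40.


Accuracy = (TP+TN)/(TP+TN+FP+FN)
= (37+148)/(236)
= 185/236 = 78.39%

78.39%


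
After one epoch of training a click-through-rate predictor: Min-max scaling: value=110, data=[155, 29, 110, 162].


min=29, max=162
(110-29)/(162-29) = 81/133 = 0.609

0.609


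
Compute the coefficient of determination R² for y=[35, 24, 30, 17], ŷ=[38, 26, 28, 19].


ȳ = 26.5
SS_res = Σ(y-ŷ)² = 21
SS_tot = Σ(y-ȳ)² = 181
R² = 1 - SS_res/SS_tot = 1 - 0.116 = 0.884

0.884


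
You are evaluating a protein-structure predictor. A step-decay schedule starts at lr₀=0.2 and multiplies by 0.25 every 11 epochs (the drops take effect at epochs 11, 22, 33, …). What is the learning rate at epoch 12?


n_drops = ⌊12/11⌋ = 1
lr = 0.2·0.25^1 = 0.2·0.25 = 0.05

0.05


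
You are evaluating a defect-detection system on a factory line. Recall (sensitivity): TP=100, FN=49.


Recall = TP/(TP+FN)
= 100/(100+49)
= 100/149 = 67.11%

67.11%


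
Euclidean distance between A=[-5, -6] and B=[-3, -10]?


d = √((-5+ 3)² + (-6+ 10)²)
  = √(4 + 16)
  = √20 = 4.4721

4.4721


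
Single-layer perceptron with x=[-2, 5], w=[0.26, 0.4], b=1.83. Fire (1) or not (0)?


z = (-2)·(0.26) + (5)·(0.4) + 1.83
  = 3.31
step(z) = 1 (z≥0)

1


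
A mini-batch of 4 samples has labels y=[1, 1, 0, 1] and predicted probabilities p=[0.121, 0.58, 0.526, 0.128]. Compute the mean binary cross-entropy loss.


L[0] = -ln(0.121) = 2.112
L[1] = -ln(0.58) = 0.5447
L[2] = -ln(1-0.526) = -ln(0.474) = 0.7465
L[3] = -ln(0.128) = 2.0557
mean = (2.112 + 0.5447 + 0.7465 + 2.0557)/4 = 1.3647

1.3647


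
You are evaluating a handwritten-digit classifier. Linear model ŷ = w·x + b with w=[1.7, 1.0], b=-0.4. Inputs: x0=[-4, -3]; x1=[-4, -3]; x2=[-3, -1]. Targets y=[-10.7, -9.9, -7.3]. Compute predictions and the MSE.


ŷ0 = (1.7)·(-4) + (1.0)·(-3) - 0.4 = -10.2
ŷ1 = (1.7)·(-4) + (1.0)·(-3) - 0.4 = -10.2
ŷ2 = (1.7)·(-3) + (1.0)·(-1) - 0.4 = -6.5
errors² = [0.25, 0.09, 0.64]
MSE = 0.9800/3 = 0.3267

0.3267


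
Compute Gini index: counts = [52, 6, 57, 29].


Probabilities: [52/144, 6/144, 57/144, 29/144] ≈ [0.3611, 0.0417, 0.3958, 0.2014]
Σpᵢ² = (2704 + 36 + 3249 + 841)/144² = 6830/20736
Gini = 1 - Σpᵢ² = 1 - 6830/20736 = 0.6706

0.6706


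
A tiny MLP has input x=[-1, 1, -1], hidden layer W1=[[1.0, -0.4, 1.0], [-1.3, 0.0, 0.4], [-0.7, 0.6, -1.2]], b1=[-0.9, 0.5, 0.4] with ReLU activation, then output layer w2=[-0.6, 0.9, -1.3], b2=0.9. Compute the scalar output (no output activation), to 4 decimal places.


z1[0] = (1.0)·(-1) + (-0.4)·(1) + (1.0)·(-1) - 0.9 = -3.3
z1[1] = (-1.3)·(-1) + (0.0)·(1) + (0.4)·(-1) + 0.5 = 1.4
z1[2] = (-0.7)·(-1) + (0.6)·(1) + (-1.2)·(-1) + 0.4 = 2.9
h = ReLU(z1) = [0.0, 1.4, 2.9]
output = (-0.6)·(0.0) + (0.9)·(1.4) + (-1.3)·(2.9) + 0.9 = -1.61

-1.61


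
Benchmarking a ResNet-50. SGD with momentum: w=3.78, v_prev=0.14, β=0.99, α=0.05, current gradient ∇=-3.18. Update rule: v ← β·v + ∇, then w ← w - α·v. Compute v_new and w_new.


v_new = 0.99·0.14 - 3.18 = 0.1386 - 3.18 = -3.0414
w_new = 3.78 - 0.05·-3.0414 = 3.78 + 0.15207 = 3.93207

v_new=-3.0414, w_new=3.93207


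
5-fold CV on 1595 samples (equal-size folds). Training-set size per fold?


Fold size = 1595/5 = 319
Training per fold = 1595 - 319 = 1276

1276


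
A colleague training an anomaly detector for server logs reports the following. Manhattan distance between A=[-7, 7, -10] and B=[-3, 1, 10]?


d = |-7+ 3| + |7-1| + |-10-10|
  = 4 + 6 + 20
  = 30

30


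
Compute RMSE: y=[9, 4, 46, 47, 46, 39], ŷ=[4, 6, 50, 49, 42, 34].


MSE = 90/6 = 15
RMSE = √(90/6) = 3.873

3.873


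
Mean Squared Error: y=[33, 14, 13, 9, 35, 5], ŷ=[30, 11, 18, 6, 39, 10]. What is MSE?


Squared errors: (33-30)²=9, (14-11)²=9, (13-18)²=25, (9-6)²=9, (35-39)²=16, (5-10)²=25
Sum = 93
MSE = 93/6 = 31/2

31/2


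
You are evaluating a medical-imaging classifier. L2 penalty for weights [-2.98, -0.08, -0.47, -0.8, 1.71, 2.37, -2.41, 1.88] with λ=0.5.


‖w‖₂² = (-2.98)² + (-0.08)² + (-0.47)² + (-0.8)² + (1.71)² + (2.37)² + (-2.41)² + (1.88)²
     = 8.8804 + 0.0064 + 0.2209 + 0.64 + 2.9241 + 5.6169 + 5.8081 + 3.5344
     = 27.6312
λ·‖w‖₂² = 0.5·27.6312 = 13.8156

13.8156


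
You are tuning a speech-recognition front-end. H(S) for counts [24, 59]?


Probabilities: [24/83, 59/83] ≈ [0.2892, 0.7108]
H = -((24/83)·log₂(24/83) + (59/83)·log₂(59/83))
  = 0.8676 bits

0.8676 bits


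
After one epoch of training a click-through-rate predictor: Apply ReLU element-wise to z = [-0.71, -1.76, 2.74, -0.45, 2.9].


ReLU(-0.71) = max(0, -0.71) = 0.0
ReLU(-1.76) = max(0, -1.76) = 0.0
ReLU(2.74) = max(0, 2.74) = 2.74
ReLU(-0.45) = max(0, -0.45) = 0.0
ReLU(2.9) = max(0, 2.9) = 2.9
result = [0.0, 0.0, 2.74, 0.0, 2.9]

[0.0, 0.0, 2.74, 0.0, 2.9]


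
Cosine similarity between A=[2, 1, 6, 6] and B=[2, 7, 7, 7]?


A·B = 2·2 + 1·7 + 6·7 + 6·7 = 95
‖A‖ = √77 = 8.775, ‖B‖ = √151 = 12.2882
cos = 95/(√77·√151) = 95/√11627 = 0.881

0.881


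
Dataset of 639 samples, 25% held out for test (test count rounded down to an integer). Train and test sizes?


Test = ⌊639·25/100⌋ = 159
Train = 639 - 159 = 480

Train: 480, Test: 159


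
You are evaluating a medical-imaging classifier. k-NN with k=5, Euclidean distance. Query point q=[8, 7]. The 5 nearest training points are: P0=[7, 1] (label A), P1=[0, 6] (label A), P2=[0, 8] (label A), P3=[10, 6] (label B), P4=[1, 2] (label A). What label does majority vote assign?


d(q,P0) = 6.0828  (label A)
d(q,P1) = 8.0623  (label A)
d(q,P2) = 8.0623  (label A)
d(q,P3) = 2.2361  (label B)
d(q,P4) = 8.6023  (label A)
Votes: A=4, B=1
Majority → A

A


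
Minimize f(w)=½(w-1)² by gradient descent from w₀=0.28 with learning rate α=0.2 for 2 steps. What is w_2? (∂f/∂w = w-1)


step 1: grad = 0.28-1 = -0.72; w = 0.28 - 0.2·(-0.72) = 0.424
step 2: grad = 0.424-1 = -0.576; w = 0.424 - 0.2·(-0.576) = 0.5392

0.5392


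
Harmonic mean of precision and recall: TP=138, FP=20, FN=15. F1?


Precision = 138/158 = 0.8734
Recall = 138/153 = 0.902
F1 = 2·P·R/(P+R) = 2·TP/(2·TP+FP+FN) = 276/(276+20+15) = 276/311 = 0.8875

0.8875


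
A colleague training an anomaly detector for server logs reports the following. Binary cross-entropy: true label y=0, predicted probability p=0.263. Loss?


BCE = -[y·ln(p) + (1-y)·ln(1-p)]
= -0 - 1·ln(1-0.263)
= -ln(0.737) = 0.3052

0.3052


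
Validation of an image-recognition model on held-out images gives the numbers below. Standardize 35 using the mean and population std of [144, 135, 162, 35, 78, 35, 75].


μ = 94.8571, σ = 48.3719
z = (35 - 94.8571)/48.3719 = -1.2374

-1.2374


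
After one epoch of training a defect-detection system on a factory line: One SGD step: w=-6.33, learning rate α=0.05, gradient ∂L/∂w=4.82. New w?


w_new = w - α·∇
= -6.33 - 0.05·4.82
= -6.33 - 0.241
= -6.571

-6.571


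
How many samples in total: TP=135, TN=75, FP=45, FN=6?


Total = TP + TN + FP + FN
= 135 + 75 + 45 + 6
= 261
(Predicted positive: 180, predicted negative: 81)

261


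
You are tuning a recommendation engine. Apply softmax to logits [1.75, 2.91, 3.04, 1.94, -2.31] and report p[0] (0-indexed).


Exponentials: e^1.75=5.7546, e^2.91=18.3568, e^3.04=20.9052, e^1.94=6.9588, e^-2.31=0.0993
Sum = 52.0747
Softmax = [0.1105, 0.3525, 0.4014, 0.1336, 0.0019]
p[0] = 5.7546/52.0747 = 0.1105

0.1105


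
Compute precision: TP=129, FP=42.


Precision = TP/(TP+FP)
= 129/(129+42)
= 129/171 = 75.44%

75.44%


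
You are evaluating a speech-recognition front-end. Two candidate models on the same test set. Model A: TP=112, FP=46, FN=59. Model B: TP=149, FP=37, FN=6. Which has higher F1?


Model A: P=112/158=0.7089, R=112/171=0.655, F1=2PR/(P+R)=2TP/(2TP+FP+FN)=224/329=0.6809
Model B: P=149/186=0.8011, R=149/155=0.9613, F1=2PR/(P+R)=2TP/(2TP+FP+FN)=298/341=0.8739
0.6809 < 0.8739 → Model B

Model B


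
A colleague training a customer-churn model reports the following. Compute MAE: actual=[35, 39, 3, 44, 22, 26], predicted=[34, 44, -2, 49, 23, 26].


Absolute errors: |35-34|=1, |39-44|=5, |3+ 2|=5, |44-49|=5, |22-23|=1, |26-26|=0
Sum = 17
MAE = 17/6 = 17/6

17/6


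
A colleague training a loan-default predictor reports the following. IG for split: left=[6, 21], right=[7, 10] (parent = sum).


Parent = [13, 31], H_parent = 0.8757
H_left = 0.7642 (n=27), H_right = 0.9774 (n=17)
H_children = (27/44)·0.7642 + (17/44)·0.9774 = 0.8466
IG = 0.8757 - 0.8466 = 0.0291

0.0291


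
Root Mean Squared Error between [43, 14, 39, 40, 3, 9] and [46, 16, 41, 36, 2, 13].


MSE = 50/6 = 8.3333
RMSE = √(50/6) = 2.8868

2.8868


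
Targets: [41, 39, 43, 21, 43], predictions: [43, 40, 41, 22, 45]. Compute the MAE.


Absolute errors: |41-43|=2, |39-40|=1, |43-41|=2, |21-22|=1, |43-45|=2
Sum = 8
MAE = 8/5 = 8/5

8/5


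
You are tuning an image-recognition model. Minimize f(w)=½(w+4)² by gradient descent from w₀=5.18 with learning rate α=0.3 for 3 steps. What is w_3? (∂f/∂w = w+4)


step 1: grad = 5.18+4 = 9.18; w = 5.18 - 0.3·(9.18) = 2.426
step 2: grad = 2.426+4 = 6.426; w = 2.426 - 0.3·(6.426) = 0.4982
step 3: grad = 0.4982+4 = 4.4982; w = 0.4982 - 0.3·(4.4982) = -0.85126

-0.85126


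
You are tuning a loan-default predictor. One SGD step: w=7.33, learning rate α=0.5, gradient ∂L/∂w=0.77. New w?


w_new = w - α·∇
= 7.33 - 0.5·0.77
= 7.33 - 0.385
= 6.945

6.945


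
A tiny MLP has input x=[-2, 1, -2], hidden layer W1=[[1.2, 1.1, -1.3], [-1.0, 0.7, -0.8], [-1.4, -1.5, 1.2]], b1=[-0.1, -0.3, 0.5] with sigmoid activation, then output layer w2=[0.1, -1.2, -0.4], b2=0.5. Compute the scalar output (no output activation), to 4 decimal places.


z1[0] = (1.2)·(-2) + (1.1)·(1) + (-1.3)·(-2) - 0.1 = 1.2
z1[1] = (-1.0)·(-2) + (0.7)·(1) + (-0.8)·(-2) - 0.3 = 4.0
z1[2] = (-1.4)·(-2) + (-1.5)·(1) + (1.2)·(-2) + 0.5 = -0.6
h = sigmoid(z1) = [0.7685, 0.982, 0.3543]
output = (0.1)·(0.7685) + (-1.2)·(0.982) + (-0.4)·(0.3543) + 0.5 = -0.7433

-0.7433


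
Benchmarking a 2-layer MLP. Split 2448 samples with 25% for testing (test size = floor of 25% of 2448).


Test = ⌊2448·25/100⌋ = 612
Train = 2448 - 612 = 1836

Train: 1836, Test: 612


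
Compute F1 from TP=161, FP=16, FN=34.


Precision = 161/177 = 0.9096
Recall = 161/195 = 0.8256
F1 = 2·P·R/(P+R) = 2·TP/(2·TP+FP+FN) = 322/(322+16+34) = 322/372 = 0.8656

0.8656


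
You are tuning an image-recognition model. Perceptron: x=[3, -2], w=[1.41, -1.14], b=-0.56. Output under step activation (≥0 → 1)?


z = (3)·(1.41) + (-2)·(-1.14) - 0.56
  = 5.95
step(z) = 1 (z≥0)

1


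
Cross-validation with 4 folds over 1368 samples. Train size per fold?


Fold size = 1368/4 = 342
Training per fold = 1368 - 342 = 1026

1026


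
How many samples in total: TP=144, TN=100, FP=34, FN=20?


Total = TP + TN + FP + FN
= 144 + 100 + 34 + 20
= 298
(Predicted positive: 178, predicted negative: 120)

298


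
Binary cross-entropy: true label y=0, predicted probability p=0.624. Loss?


BCE = -[y·ln(p) + (1-y)·ln(1-p)]
= -0 - 1·ln(1-0.624)
= -ln(0.376) = 0.9782

0.9782


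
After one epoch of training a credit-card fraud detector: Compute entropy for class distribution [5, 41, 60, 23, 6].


Probabilities: [5/135, 41/135, 60/135, 23/135, 6/135] ≈ [0.037, 0.3037, 0.4444, 0.1704, 0.0444]
H = -((5/135)·log₂(5/135) + (41/135)·log₂(41/135) + (60/135)·log₂(60/135) + (23/135)·log₂(23/135) + (6/135)·log₂(6/135))
  = 1.8529 bits

1.8529 bits


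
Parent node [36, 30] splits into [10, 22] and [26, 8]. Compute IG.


Parent = [36, 30], H_parent = 0.994
H_left = 0.896 (n=32), H_right = 0.7871 (n=34)
H_children = (32/66)·0.896 + (34/66)·0.7871 = 0.8399
IG = 0.994 - 0.8399 = 0.1541

0.1541


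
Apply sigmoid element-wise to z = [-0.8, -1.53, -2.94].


σ(-0.8) = 1/(1+e^0.8) = 0.31
σ(-1.53) = 1/(1+e^1.53) = 0.178
σ(-2.94) = 1/(1+e^2.94) = 0.0502
result = [0.31, 0.178, 0.0502]

[0.31, 0.178, 0.0502]


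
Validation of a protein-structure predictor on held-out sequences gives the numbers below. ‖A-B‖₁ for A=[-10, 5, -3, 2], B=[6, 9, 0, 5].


d = |-10-6| + |5-9| + |-3-0| + |2-5|
  = 16 + 4 + 3 + 3
  = 26

26


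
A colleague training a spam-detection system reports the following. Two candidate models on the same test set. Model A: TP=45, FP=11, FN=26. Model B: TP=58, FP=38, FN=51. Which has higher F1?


Model A: P=45/56=0.8036, R=45/71=0.6338, F1=2PR/(P+R)=2TP/(2TP+FP+FN)=90/127=0.7087
Model B: P=58/96=0.6042, R=58/109=0.5321, F1=2PR/(P+R)=2TP/(2TP+FP+FN)=116/205=0.5659
0.7087 > 0.5659 → Model A

Model A


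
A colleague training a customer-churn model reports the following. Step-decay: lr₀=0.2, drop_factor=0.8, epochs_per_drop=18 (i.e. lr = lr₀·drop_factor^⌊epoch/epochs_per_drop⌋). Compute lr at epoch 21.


n_drops = ⌊21/18⌋ = 1
lr = 0.2·0.8^1 = 0.2·0.8 = 0.16

0.16


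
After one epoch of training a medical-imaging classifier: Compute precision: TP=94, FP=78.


Precision = TP/(TP+FP)
= 94/(94+78)
= 94/172 = 54.65%

54.65%


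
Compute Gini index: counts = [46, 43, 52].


Probabilities: [46/141, 43/141, 52/141] ≈ [0.3262, 0.305, 0.3688]
Σpᵢ² = (2116 + 1849 + 2704)/141² = 6669/19881
Gini = 1 - Σpᵢ² = 1 - 6669/19881 = 0.6646

0.6646


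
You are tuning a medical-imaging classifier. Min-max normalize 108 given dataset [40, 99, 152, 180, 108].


min=40, max=180
(108-40)/(180-40) = 68/140 = 0.4857

0.4857


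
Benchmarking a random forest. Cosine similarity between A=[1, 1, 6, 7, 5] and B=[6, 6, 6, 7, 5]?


A·B = 1·6 + 1·6 + 6·6 + 7·7 + 5·5 = 122
‖A‖ = √112 = 10.583, ‖B‖ = √182 = 13.4907
cos = 122/(√112·√182) = 122/√20384 = 0.8545

0.8545
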